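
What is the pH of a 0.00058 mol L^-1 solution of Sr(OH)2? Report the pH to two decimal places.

Sr(OH)2 is a strong base (each formula unit releases 2 OH-); [OH-] = 0.00116 M.
pOH = -log(0.00116) = 2.94
pH = 14.00 - 2.94 = 11.06

pH = 11.06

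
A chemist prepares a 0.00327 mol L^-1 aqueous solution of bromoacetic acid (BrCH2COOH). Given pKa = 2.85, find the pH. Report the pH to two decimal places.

BrCH2COOH ⇌ BrCH2COO- + H+
Ka = 10^(−2.85) = 1.41 × 10^-3
Ka = [H+]²/(0.00327 − [H+]) = 1.41 × 10^-3
[H+] is not negligible relative to C₀; solve [H+]² + 0.00141·[H+] − 4.61e-06 = 0.
[H+] = [−0.00141 + √(0.00141² + 1.84e-05)]/2 = 1.56 × 10^-3 M
pH = −log(1.56 × 10^-3) = 2.81

pH = 2.81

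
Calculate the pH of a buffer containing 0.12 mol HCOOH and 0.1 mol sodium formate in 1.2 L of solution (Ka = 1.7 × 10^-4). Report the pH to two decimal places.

pH = 3.69

pKa = −log(1.7 × 10^-4) = 3.770
Henderson–Hasselbalch: pH = pKa + log([HCOO-]/[HCOOH]) = 3.770 + log(0.1/0.12)
pH = 3.770 + (-0.079) = 3.69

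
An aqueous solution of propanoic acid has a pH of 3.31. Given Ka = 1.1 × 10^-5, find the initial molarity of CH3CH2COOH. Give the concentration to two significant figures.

[H+] = 10^(-3.31) = 4.90 × 10^-4 M = x
Ka = x²/(C₀ − x) ⇒ C₀ = x + x²/Ka
C₀ = 4.90 × 10^-4 + (4.90 × 10^-4)²/(1.1 × 10^-5) = 2.23 × 10^-2 M

C₀ = 2.2 × 10^-2 M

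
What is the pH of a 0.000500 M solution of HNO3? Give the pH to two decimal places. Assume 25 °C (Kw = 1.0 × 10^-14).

HNO3 is a strong acid and dissociates completely, so [H+] = 0.000500 M.
pH = -log(0.0005) = 3.30

pH = 3.30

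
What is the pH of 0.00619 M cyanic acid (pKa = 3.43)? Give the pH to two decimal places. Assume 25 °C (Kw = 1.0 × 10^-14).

HOCN ⇌ OCN- + H+
Ka = 10^(−3.43) = 3.72 × 10^-4
Let x = [H+] at equilibrium. Ka = x²/(0.00619 − x).
The 5% rule fails; solving x² + Ka·x − Ka·C₀ = 0 exactly:
x = (−Ka + √(Ka² + 4·Ka·C₀))/2 = 1.34 × 10^-3 M
pH = −log(1.34 × 10^-3) = 2.87

pH = 2.87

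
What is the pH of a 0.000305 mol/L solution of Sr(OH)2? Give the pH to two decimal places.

pH = 10.79

Sr(OH)2 is a strong base (each formula unit releases 2 OH-); [OH-] = 0.00061 M.
pOH = -log(0.00061) = 3.21
pH = 14.00 - 3.21 = 10.79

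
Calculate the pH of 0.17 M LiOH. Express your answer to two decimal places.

pH = 13.23

LiOH is a strong base; [OH-] = 0.17 M.
pOH = -log(0.17) = 0.77
pH = 14.00 - 0.77 = 13.23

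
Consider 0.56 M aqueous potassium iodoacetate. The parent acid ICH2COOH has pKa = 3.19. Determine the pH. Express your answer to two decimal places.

pH = 8.47

ICH2COO- is the conjugate base of the weak acid ICH2COOH.
Ka = 10^(−3.19) = 6.46 × 10^-4
Kb = Kw/Ka = 1.0×10^-14 / 6.46 × 10^-4 = 1.55 × 10^-11
Let x = [OH-] at equilibrium. Kb = x²/(0.56 − x).
Neglecting x in the denominator: x = √(1.55 × 10^-11 × 0.56) = 2.95 × 10^-6 M
Check: 0.00053% ionized — well under 5%, approximation valid.
pOH = 5.53, so pH = 14.00 − pOH = 8.47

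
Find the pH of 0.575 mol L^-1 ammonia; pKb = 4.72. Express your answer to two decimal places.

pH = 11.52

NH3 + H2O ⇌ NH4+ + OH-
Kb = 10^(−4.72) = 1.91 × 10^-5
From the ICE table, Kb = [OH-]²/(0.575 − [OH-]) = 1.91 × 10^-5.
Neglecting [OH-] in the denominator: [OH-] = √(1.91 × 10^-5 × 0.575) = 3.31 × 10^-3 M
pOH = 2.48, so pH = 14.00 − pOH = 11.52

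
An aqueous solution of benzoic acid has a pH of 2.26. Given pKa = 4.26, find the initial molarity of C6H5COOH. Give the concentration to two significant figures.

C₀ = 5.6 × 10^-1 M

[H+] = 10^(-2.26) = 5.50 × 10^-3 M = x
Ka = 10^(−4.26) = 5.50 × 10^-5
Ka = x²/(C₀ − x) ⇒ C₀ = x + x²/Ka
C₀ = 5.50 × 10^-3 + (5.50 × 10^-3)²/(5.50 × 10^-5) = 5.55 × 10^-1 M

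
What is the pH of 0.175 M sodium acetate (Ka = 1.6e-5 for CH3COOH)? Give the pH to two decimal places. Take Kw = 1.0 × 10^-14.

CH3COO- is the conjugate base of the weak acid CH3COOH.
Kb = Kw/Ka = 1.0×10^-14 / 1.6 × 10^-5 = 6.25 × 10^-10
Let x = [OH-] at equilibrium. Kb = x²/(0.175 − x).
Neglecting x in the denominator: x = √(6.25 × 10^-10 × 0.175) = 1.05 × 10^-5 M
(x/C₀ = 0.006% < 5%, so the approximation holds.)
pOH = 4.98, so pH = 14.00 − pOH = 9.02

pH = 9.02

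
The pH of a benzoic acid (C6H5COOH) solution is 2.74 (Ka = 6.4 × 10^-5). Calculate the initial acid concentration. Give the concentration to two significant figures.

[H+] = 10^(-2.74) = 1.82 × 10^-3 M = x
Ka = x²/(C₀ − x) ⇒ C₀ = x + x²/Ka
C₀ = 1.82 × 10^-3 + (1.82 × 10^-3)²/(6.4 × 10^-5) = 5.36 × 10^-2 M

C₀ = 5.4 × 10^-2 M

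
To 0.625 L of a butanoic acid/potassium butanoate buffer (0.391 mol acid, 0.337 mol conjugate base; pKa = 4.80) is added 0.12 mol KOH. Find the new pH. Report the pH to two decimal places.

pH = 5.03

After neutralization: n(CH3(CH2)2COOH) = 0.271 mol, n(CH3(CH2)2COO-) = 0.457 mol.
Henderson–Hasselbalch with mole ratio 0.457/0.271: pH = 4.80 + (+0.227)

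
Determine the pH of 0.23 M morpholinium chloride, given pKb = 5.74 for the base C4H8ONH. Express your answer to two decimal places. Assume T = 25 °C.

C4H8ONH2+ is the conjugate acid of the weak base C4H8ONH.
Kb = 10^(−5.74) = 1.82 × 10^-6
Ka = Kw/Kb = 1.0×10^-14 / 1.82 × 10^-6 = 5.49 × 10^-9
From the ICE table, Ka = [H+]²/(0.23 − [H+]) = 5.49 × 10^-9.
Assume [H+] ≪ 0.23: [H+] ≈ √(5.49 × 10^-9 × 0.23) = 3.55 × 10^-5 M
pH = −log(3.55 × 10^-5) = 4.45

pH = 4.45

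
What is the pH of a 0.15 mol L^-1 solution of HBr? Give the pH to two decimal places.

pH = 0.82

HBr is a strong acid and dissociates completely, so [H+] = 0.15 M.
pH = -log(0.15) = 0.82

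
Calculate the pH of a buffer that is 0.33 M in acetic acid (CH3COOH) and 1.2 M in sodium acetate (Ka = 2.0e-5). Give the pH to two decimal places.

pKa = −log(2.0 × 10^-5) = 4.699
Henderson–Hasselbalch: pH = pKa + log([CH3COO-]/[CH3COOH]) = 4.699 + log(1.2/0.33)
pH = 4.699 + (+0.561) = 5.26

pH = 5.26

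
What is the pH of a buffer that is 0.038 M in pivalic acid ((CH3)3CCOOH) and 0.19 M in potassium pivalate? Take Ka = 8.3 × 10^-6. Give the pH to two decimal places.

pKa = −log(8.3 × 10^-6) = 5.081
Using pH = pKa + log([base]/[acid]) with [base]/[acid] = 0.19/0.038:
pH = 5.081 + (+0.699) = 5.78

pH = 5.78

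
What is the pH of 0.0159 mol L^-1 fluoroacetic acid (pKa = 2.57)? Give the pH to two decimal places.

pH = 2.27

FCH2COOH ⇌ FCH2COO- + H+
Ka = 10^(−2.57) = 2.69 × 10^-3
From the ICE table, Ka = x²/(0.0159 − x) = 2.69 × 10^-3.
Here C₀/Ka ≈ 5.91, so the small-x approximation fails. Use the quadratic:
x = [−0.00269 + √(0.00269² + 0.000171)]/2 = 5.33 × 10^-3 M
pH = −log(5.33 × 10^-3) = 2.27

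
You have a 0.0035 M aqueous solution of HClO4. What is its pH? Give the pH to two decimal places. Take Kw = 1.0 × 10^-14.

HClO4 is a strong acid and dissociates completely, so [H+] = 0.0035 M.
pH = -log(0.0035) = 2.46

pH = 2.46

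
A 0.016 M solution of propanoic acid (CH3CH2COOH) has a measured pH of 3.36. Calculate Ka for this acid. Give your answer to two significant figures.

[H+] = 10^(-3.36) = 4.37 × 10^-4 M
At equilibrium [HA] = 0.016 − 4.37 × 10^-4 = 1.56 × 10^-2 M
Ka = [H+][A-]/[HA] = (4.37 × 10^-4)² / 1.56 × 10^-2 = 1.2 × 10^-5

Ka = 1.2 × 10^-5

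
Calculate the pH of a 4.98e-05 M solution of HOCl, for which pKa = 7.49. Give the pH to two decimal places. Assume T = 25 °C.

pH = 5.90

HOCl ⇌ OCl- + H+
Ka = 10^(−7.49) = 3.24 × 10^-8
From the ICE table, Ka = x²/(4.98e-05 − x) = 3.24 × 10^-8.
Assume x ≪ 4.98e-05: x ≈ √(3.24 × 10^-8 × 4.98e-05) = 1.27 × 10^-6 M
Check: 2.6% ionized — well under 5%, approximation valid.
pH = −log[H+] = −log(1.27 × 10^-6) = 5.90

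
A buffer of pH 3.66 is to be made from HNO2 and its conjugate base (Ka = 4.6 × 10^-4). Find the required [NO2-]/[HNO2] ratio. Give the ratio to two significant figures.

ratio = 2.1

pKa = -log(4.6 × 10^-4) = 3.337
pH = pKa + log(r) ⇒ log(r) = 3.66 − 3.337 = +0.323
r = [NO2-]/[HNO2] = 10^(+0.323) = 2.1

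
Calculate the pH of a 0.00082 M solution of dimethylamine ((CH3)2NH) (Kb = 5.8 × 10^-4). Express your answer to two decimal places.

(CH3)2NH + H2O ⇌ (CH3)2NH2+ + OH-
From the ICE table, Kb = [OH-]²/(0.00082 − [OH-]) = 5.8 × 10^-4.
The 5% rule fails; solving [OH-]² + Kb·[OH-] − Kb·C₀ = 0 exactly:
[OH-] = [−0.00058 + √(0.00058² + 1.9e-06)]/2 = 4.58 × 10^-4 M
pOH = −log(4.58 × 10^-4) = 3.34; pH = 14.00 − 3.34 = 10.66

pH = 10.66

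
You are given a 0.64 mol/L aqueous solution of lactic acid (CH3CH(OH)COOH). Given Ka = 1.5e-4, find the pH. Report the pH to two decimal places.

CH3CH(OH)COOH ⇌ CH3CH(OH)COO- + H+
Ka = [H+]²/(0.64 − [H+]) = 1.5 × 10^-4
Neglecting [H+] in the denominator: [H+] = √(1.5 × 10^-4 × 0.64) = 9.80 × 10^-3 M
Check: 1.5% ionized — well under 5%, approximation valid.
pH = −log(9.80 × 10^-3) = 2.01

pH = 2.01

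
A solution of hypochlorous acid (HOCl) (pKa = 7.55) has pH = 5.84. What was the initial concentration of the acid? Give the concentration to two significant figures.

C₀ = 7.6 × 10^-5 M

[H+] = 10^(-5.84) = 1.45 × 10^-6 M = x
Ka = 10^(−7.55) = 2.82 × 10^-8
Ka = x²/(C₀ − x) ⇒ C₀ = x + x²/Ka
C₀ = 1.45 × 10^-6 + (1.45 × 10^-6)²/(2.82 × 10^-8) = 7.60 × 10^-5 M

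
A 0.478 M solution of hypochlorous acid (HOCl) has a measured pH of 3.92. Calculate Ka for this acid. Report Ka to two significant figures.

Ka = 3.0 × 10^-8

[H+] = 10^(-3.92) = 1.20 × 10^-4 M
At equilibrium [HA] = 0.478 − 1.20 × 10^-4 = 4.78 × 10^-1 M
Ka = [H+][A-]/[HA] = (1.20 × 10^-4)² / 4.78 × 10^-1 = 3.0 × 10^-8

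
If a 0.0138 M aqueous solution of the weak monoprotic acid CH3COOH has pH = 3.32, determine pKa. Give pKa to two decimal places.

pKa = 4.76

[H+] = 10^(-3.32) = 4.79 × 10^-4 M
At equilibrium [HA] = 0.0138 − 4.79 × 10^-4 = 1.33 × 10^-2 M
Ka = [H+][A-]/[HA] = (4.79 × 10^-4)² / 1.33 × 10^-2 = 1.73 × 10^-5
pKa = -log(1.73 × 10^-5) = 4.76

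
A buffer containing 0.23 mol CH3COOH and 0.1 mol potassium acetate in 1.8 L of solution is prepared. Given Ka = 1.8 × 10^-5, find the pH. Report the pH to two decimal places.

pH = 4.38

pKa = −log(1.8 × 10^-5) = 4.745
Using pH = pKa + log([base]/[acid]) with [base]/[acid] = 0.1/0.23:
pH = 4.745 + (-0.362) = 4.38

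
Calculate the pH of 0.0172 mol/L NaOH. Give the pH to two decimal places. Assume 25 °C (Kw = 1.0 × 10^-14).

pH = 12.24

NaOH is a strong base; [OH-] = 0.0172 M.
pOH = -log(0.0172) = 1.76
pH = 14.00 - 1.76 = 12.24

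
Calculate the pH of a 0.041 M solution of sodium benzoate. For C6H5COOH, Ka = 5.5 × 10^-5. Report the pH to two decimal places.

C6H5COO- is the conjugate base of the weak acid C6H5COOH.
Kb = Kw/Ka = 1.0×10^-14 / 5.5 × 10^-5 = 1.82 × 10^-10
From the ICE table, Kb = x²/(0.041 − x) = 1.82 × 10^-10.
Neglecting x in the denominator: x = √(1.82 × 10^-10 × 0.041) = 2.73 × 10^-6 M
(x/C₀ = 0.0067% < 5%, so the approximation holds.)
pOH = −log(2.73 × 10^-6) = 5.56; pH = 14.00 − 5.56 = 8.44

pH = 8.44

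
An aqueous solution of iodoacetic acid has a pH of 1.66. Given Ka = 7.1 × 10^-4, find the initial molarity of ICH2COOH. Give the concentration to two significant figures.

[H+] = 10^(-1.66) = 2.19 × 10^-2 M = x
Ka = x²/(C₀ − x) ⇒ C₀ = x + x²/Ka
C₀ = 2.19 × 10^-2 + (2.19 × 10^-2)²/(7.1 × 10^-4) = 6.97 × 10^-1 M

C₀ = 7.0 × 10^-1 M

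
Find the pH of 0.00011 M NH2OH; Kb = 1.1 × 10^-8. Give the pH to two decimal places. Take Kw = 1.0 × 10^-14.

pH = 8.04

NH2OH + H2O ⇌ NH3OH+ + OH-
From the ICE table, Kb = x²/(0.00011 − x) = 1.1 × 10^-8.
Assume x ≪ 0.00011: x ≈ √(1.1 × 10^-8 × 0.00011) = 1.10 × 10^-6 M
Check: 1% ionized — well under 5%, approximation valid.
pOH = 5.96, so pH = 14.00 − pOH = 8.04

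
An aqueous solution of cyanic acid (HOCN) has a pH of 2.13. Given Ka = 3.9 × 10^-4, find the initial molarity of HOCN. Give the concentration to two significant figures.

[H+] = 10^(-2.13) = 7.41 × 10^-3 M = x
Ka = x²/(C₀ − x) ⇒ C₀ = x + x²/Ka
C₀ = 7.41 × 10^-3 + (7.41 × 10^-3)²/(3.9 × 10^-4) = 1.48 × 10^-1 M

C₀ = 1.5 × 10^-1 M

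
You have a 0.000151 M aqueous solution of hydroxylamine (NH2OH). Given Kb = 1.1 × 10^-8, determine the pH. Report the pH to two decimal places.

pH = 8.11

NH2OH + H2O ⇌ NH3OH+ + OH-
Kb = [OH-]²/(0.000151 − [OH-]) = 1.1 × 10^-8
Assume [OH-] ≪ 0.000151: [OH-] ≈ √(1.1 × 10^-8 × 0.000151) = 1.29 × 10^-6 M
Check: 0.85% ionized — well under 5%, approximation valid.
pOH = 5.89, so pH = 14.00 − pOH = 8.11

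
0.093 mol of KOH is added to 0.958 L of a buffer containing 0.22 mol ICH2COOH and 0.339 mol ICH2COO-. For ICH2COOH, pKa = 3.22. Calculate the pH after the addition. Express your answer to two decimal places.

OH- converts ICH2COOH to ICH2COO-: ICH2COOH → 0.127 mol, ICH2COO- → 0.432 mol.
pH = pKa + log(n_ICH2COO-/n_ICH2COOH) = 3.22 + log(0.432/0.127) = 3.22 + (+0.532)

pH = 3.75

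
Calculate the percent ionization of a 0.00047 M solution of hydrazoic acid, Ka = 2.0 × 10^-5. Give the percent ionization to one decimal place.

HN3 ⇌ N3- + H+; let x = [H+] at equilibrium.
Solve x² + 2e-05x − 9.4e-09 = 0 → x = 8.75 × 10^-5 M
Fraction ionized = 8.75 × 10^-5 / 0.00047 = 0.1862 → 18.6%

18.6%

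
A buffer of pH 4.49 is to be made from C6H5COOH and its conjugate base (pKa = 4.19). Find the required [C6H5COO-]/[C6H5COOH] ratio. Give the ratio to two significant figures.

pH = pKa + log(r) ⇒ log(r) = 4.49 − 4.19 = +0.30
r = [C6H5COO-]/[C6H5COOH] = 10^(+0.30) = 2

ratio = 2.0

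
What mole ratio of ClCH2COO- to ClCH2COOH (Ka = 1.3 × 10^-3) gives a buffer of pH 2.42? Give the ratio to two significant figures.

ratio = 0.34

pKa = -log(1.3 × 10^-3) = 2.886
pH = pKa + log(r) ⇒ log(r) = 2.42 − 2.886 = -0.466
r = [ClCH2COO-]/[ClCH2COOH] = 10^(-0.466) = 0.342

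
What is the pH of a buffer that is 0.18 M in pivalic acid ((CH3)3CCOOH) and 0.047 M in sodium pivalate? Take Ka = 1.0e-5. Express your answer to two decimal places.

pKa = −log(1.0 × 10^-5) = 5.000
Using pH = pKa + log([base]/[acid]) with [base]/[acid] = 0.047/0.18:
pH = 5.000 + (-0.583) = 4.42

pH = 4.42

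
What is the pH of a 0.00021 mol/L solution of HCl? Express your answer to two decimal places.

pH = 3.68

HCl is a strong acid and dissociates completely, so [H+] = 0.00021 M.
pH = -log(0.00021) = 3.68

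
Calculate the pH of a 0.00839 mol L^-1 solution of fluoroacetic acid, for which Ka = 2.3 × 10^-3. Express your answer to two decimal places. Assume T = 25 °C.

FCH2COOH ⇌ FCH2COO- + H+
From the ICE table, Ka = [H+]²/(0.00839 − [H+]) = 2.3 × 10^-3.
The 5% rule fails; solving [H+]² + Ka·[H+] − Ka·C₀ = 0 exactly:
[H+] = [−0.0023 + √(0.0023² + 7.72e-05)]/2 = 3.39 × 10^-3 M
pH = −log(3.39 × 10^-3) = 2.47

pH = 2.47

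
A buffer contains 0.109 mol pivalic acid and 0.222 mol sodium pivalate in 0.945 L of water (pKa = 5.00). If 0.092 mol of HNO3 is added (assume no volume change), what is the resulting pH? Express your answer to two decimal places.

After neutralization: n((CH3)3CCOOH) = 0.201 mol, n((CH3)3CCOO-) = 0.13 mol.
pH = pKa + log([A⁻]/[HA]) = 5.00 + log(0.13/0.201) = 5.00 -0.189

pH = 4.81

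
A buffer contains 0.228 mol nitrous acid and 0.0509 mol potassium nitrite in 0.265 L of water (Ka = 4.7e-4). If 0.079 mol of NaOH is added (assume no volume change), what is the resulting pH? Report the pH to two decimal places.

pH = 3.27

OH- converts HNO2 to NO2-: HNO2 → 0.149 mol, NO2- → 0.13 mol.
pKa = −log(4.7 × 10^-4) = 3.328
Henderson–Hasselbalch with mole ratio 0.13/0.149: pH = 3.328 + (-0.059)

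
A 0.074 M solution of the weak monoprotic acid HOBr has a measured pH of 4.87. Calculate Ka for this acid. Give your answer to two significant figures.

Ka = 2.5 × 10^-9

[H+] = 10^(-4.87) = 1.35 × 10^-5 M
At equilibrium [HA] = 0.074 − 1.35 × 10^-5 = 7.40 × 10^-2 M
Ka = [H+][A-]/[HA] = (1.35 × 10^-5)² / 7.40 × 10^-2 = 2.5 × 10^-9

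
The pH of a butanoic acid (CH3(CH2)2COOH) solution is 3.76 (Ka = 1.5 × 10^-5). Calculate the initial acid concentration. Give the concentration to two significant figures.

C₀ = 2.2 × 10^-3 M

[H+] = 10^(-3.76) = 1.74 × 10^-4 M = x
Ka = x²/(C₀ − x) ⇒ C₀ = x + x²/Ka
C₀ = 1.74 × 10^-4 + (1.74 × 10^-4)²/(1.5 × 10^-5) = 2.19 × 10^-3 M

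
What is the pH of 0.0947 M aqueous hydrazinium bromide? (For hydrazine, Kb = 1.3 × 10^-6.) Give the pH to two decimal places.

N2H5+ is the conjugate acid of the weak base N2H4.
Ka = Kw/Kb = 1.0×10^-14 / 1.3 × 10^-6 = 7.69 × 10^-9
Ka = x²/(0.0947 − x) = 7.69 × 10^-9
Neglecting x in the denominator: x = √(7.69 × 10^-9 × 0.0947) = 2.70 × 10^-5 M
pH = −log[H+] = −log(2.70 × 10^-5) = 4.57

pH = 4.57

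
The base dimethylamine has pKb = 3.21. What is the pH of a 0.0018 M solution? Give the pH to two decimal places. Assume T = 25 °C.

pH = 10.90

(CH3)2NH + H2O ⇌ (CH3)2NH2+ + OH-
Kb = 10^(−3.21) = 6.17 × 10^-4
Kb = [OH-]²/(0.0018 − [OH-]) = 6.17 × 10^-4
The 5% rule fails; solving [OH-]² + Kb·[OH-] − Kb·C₀ = 0 exactly:
[OH-] = [−0.000617 + √(0.000617² + 4.44e-06)]/2 = 7.90 × 10^-4 M
pOH = 3.10, so pH = 14.00 − pOH = 10.90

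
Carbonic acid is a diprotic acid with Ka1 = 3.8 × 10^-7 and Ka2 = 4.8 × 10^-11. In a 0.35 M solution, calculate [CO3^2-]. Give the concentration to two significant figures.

First ionization gives [H+] ≈ [HCO3-] = 3.65 × 10^-4 M.
Second step: Ka2 = [H+][CO3^2-]/[HCO3-] ≈ [CO3^2-] (since [H+] ≈ [HCO3-]).
So [CO3^2-] ≈ Ka2.

4.8 × 10^-11 M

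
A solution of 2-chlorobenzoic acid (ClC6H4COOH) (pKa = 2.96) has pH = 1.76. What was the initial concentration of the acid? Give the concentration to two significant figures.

[H+] = 10^(-1.76) = 1.74 × 10^-2 M = x
Ka = 10^(−2.96) = 1.10 × 10^-3
Ka = x²/(C₀ − x) ⇒ C₀ = x + x²/Ka
C₀ = 1.74 × 10^-2 + (1.74 × 10^-2)²/(1.10 × 10^-3) = 2.93 × 10^-1 M

C₀ = 2.9 × 10^-1 M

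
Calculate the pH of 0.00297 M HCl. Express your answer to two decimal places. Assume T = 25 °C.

HCl is a strong acid and dissociates completely, so [H+] = 0.00297 M.
pH = -log(0.00297) = 2.53

pH = 2.53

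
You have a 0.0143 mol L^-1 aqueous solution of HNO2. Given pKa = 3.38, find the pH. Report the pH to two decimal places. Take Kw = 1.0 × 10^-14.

HNO2 ⇌ NO2- + H+
Ka = 10^(−3.38) = 4.17 × 10^-4
From the ICE table, Ka = [H+]²/(0.0143 − [H+]) = 4.17 × 10^-4.
The 5% rule fails; solving [H+]² + Ka·[H+] − Ka·C₀ = 0 exactly:
[H+] = [−0.000417 + √(0.000417² + 2.39e-05)]/2 = 2.24 × 10^-3 M
pH = −log(2.24 × 10^-3) = 2.65

pH = 2.65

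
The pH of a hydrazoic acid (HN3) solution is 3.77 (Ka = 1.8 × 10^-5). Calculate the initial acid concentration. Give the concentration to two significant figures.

[H+] = 10^(-3.77) = 1.70 × 10^-4 M = x
Ka = x²/(C₀ − x) ⇒ C₀ = x + x²/Ka
C₀ = 1.70 × 10^-4 + (1.70 × 10^-4)²/(1.8 × 10^-5) = 1.78 × 10^-3 M

C₀ = 1.8 × 10^-3 M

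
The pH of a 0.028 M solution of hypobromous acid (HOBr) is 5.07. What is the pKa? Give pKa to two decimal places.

pKa = 8.59

[H+] = 10^(-5.07) = 8.51 × 10^-6 M
At equilibrium [HA] = 0.028 − 8.51 × 10^-6 = 2.80 × 10^-2 M
Ka = [H+][A-]/[HA] = (8.51 × 10^-6)² / 2.80 × 10^-2 = 2.59 × 10^-9
pKa = -log(2.59 × 10^-9) = 8.59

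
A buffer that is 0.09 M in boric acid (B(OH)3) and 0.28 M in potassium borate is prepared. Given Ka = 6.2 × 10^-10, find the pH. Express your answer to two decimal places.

pKa = −log(6.2 × 10^-10) = 9.208
Using pH = pKa + log([base]/[acid]) with [base]/[acid] = 0.28/0.09:
pH = 9.208 + (+0.493) = 9.70

pH = 9.70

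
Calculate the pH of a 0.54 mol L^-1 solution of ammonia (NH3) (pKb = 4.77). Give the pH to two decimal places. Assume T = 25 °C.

pH = 11.48

NH3 + H2O ⇌ NH4+ + OH-
Kb = 10^(−4.77) = 1.70 × 10^-5
Kb = [OH-]²/(0.54 − [OH-]) = 1.70 × 10^-5
Since Kb ≪ C₀, [OH-] ≈ √(Kb·C₀) = 3.03 × 10^-3 M.
Check: 0.56% ionized — well under 5%, approximation valid.
pOH = 2.52, so pH = 14.00 − pOH = 11.48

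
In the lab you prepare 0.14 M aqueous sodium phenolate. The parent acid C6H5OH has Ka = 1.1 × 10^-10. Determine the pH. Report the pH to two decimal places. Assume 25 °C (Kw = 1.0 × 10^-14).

C6H5O- is the conjugate base of the weak acid C6H5OH.
Kb = Kw/Ka = 1.0×10^-14 / 1.1 × 10^-10 = 9.09 × 10^-5
Let x = [OH-] at equilibrium. Kb = x²/(0.14 − x).
Neglecting x in the denominator: x = √(9.09 × 10^-5 × 0.14) = 3.57 × 10^-3 M
(x/C₀ = 2.5% < 5%, so the approximation holds.)
pOH = 2.45, so pH = 14.00 − pOH = 11.55

pH = 11.55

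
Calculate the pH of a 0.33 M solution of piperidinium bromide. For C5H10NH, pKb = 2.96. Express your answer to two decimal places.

pH = 5.76

C5H10NH2+ is the conjugate acid of the weak base C5H10NH.
Kb = 10^(−2.96) = 1.10 × 10^-3
Ka = Kw/Kb = 1.0×10^-14 / 1.10 × 10^-3 = 9.09 × 10^-12
Ka = x²/(0.33 − x) = 9.09 × 10^-12
Assume x ≪ 0.33: x ≈ √(9.09 × 10^-12 × 0.33) = 1.73 × 10^-6 M
Check: 0.00052% ionized — well under 5%, approximation valid.
pH = −log(1.73 × 10^-6) = 5.76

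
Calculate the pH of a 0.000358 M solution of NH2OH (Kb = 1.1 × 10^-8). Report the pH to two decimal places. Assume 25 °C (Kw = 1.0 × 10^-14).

NH2OH + H2O ⇌ NH3OH+ + OH-
Kb = [OH-]²/(0.000358 − [OH-]) = 1.1 × 10^-8
Assume [OH-] ≪ 0.000358: [OH-] ≈ √(1.1 × 10^-8 × 0.000358) = 1.98 × 10^-6 M
pOH = −log(1.98 × 10^-6) = 5.70; pH = 14.00 − 5.70 = 8.30

pH = 8.30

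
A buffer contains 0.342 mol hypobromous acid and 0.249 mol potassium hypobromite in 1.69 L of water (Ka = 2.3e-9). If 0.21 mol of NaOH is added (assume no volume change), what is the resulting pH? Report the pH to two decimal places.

pH = 9.18

OH- converts HOBr to OBr-: HOBr → 0.132 mol, OBr- → 0.459 mol.
pKa = −log(2.3 × 10^-9) = 8.638
pH = pKa + log(n_OBr-/n_HOBr) = 8.638 + log(0.459/0.132) = 8.638 + (+0.541)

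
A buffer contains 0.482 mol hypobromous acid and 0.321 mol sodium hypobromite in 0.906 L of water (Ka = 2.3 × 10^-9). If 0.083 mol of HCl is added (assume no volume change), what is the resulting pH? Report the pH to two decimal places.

After neutralization: n(HOBr) = 0.565 mol, n(OBr-) = 0.238 mol.
pKa = −log(2.3 × 10^-9) = 8.638
pH = pKa + log([A⁻]/[HA]) = 8.638 + log(0.238/0.565) = 8.638 -0.375

pH = 8.26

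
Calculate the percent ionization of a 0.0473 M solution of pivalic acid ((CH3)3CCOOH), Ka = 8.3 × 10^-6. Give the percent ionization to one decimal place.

1.3%

(CH3)3CCOOH ⇌ (CH3)3CCOO- + H+; let x = [H+] at equilibrium.
x ≈ √(Ka·C₀) = √(8.3 × 10^-6 × 0.0473) = 6.27 × 10^-4 M
% ionization = x/C₀ × 100% = 6.27 × 10^-4/0.0473 × 100% = 1.3%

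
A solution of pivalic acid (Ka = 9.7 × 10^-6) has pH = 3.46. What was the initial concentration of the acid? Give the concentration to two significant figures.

C₀ = 1.3 × 10^-2 M

[H+] = 10^(-3.46) = 3.47 × 10^-4 M = x
Ka = x²/(C₀ − x) ⇒ C₀ = x + x²/Ka
C₀ = 3.47 × 10^-4 + (3.47 × 10^-4)²/(9.7 × 10^-6) = 1.28 × 10^-2 M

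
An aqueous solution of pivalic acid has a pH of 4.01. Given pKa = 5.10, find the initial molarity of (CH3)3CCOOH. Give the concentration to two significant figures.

[H+] = 10^(-4.01) = 9.77 × 10^-5 M = x
Ka = 10^(−5.10) = 7.94 × 10^-6
Ka = x²/(C₀ − x) ⇒ C₀ = x + x²/Ka
C₀ = 9.77 × 10^-5 + (9.77 × 10^-5)²/(7.94 × 10^-6) = 1.30 × 10^-3 M

C₀ = 1.3 × 10^-3 M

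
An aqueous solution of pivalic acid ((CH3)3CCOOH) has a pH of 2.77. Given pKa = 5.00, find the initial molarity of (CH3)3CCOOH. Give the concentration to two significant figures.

C₀ = 2.9 × 10^-1 M

[H+] = 10^(-2.77) = 1.70 × 10^-3 M = x
Ka = 10^(−5.00) = 1.00 × 10^-5
Ka = x²/(C₀ − x) ⇒ C₀ = x + x²/Ka
C₀ = 1.70 × 10^-3 + (1.70 × 10^-3)²/(1.00 × 10^-5) = 2.91 × 10^-1 M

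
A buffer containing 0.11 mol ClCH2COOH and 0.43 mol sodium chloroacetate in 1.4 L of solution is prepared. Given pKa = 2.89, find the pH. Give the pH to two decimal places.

pH = pKa + log([A⁻]/[HA]) = 2.89 + log(0.43/0.11)
pH = 2.89 + (+0.592) = 3.48

pH = 3.48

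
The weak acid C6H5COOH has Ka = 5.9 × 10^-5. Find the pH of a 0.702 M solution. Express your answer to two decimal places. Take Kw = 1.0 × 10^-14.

pH = 2.19

C6H5COOH ⇌ C6H5COO- + H+
From the ICE table, Ka = [H+]²/(0.702 − [H+]) = 5.9 × 10^-5.
Since Ka ≪ C₀, [H+] ≈ √(Ka·C₀) = 6.44 × 10^-3 M.
pH = −log[H+] = −log(6.44 × 10^-3) = 2.19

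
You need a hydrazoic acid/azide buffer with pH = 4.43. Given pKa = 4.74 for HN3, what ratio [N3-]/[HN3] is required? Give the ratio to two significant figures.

ratio = 0.49

pH = pKa + log(r) ⇒ log(r) = 4.43 − 4.74 = -0.31
r = [N3-]/[HN3] = 10^(-0.31) = 0.49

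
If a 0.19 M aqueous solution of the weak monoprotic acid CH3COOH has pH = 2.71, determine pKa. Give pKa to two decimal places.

[H+] = 10^(-2.71) = 1.95 × 10^-3 M
At equilibrium [HA] = 0.19 − 1.95 × 10^-3 = 1.88 × 10^-1 M
Ka = [H+][A-]/[HA] = (1.95 × 10^-3)² / 1.88 × 10^-1 = 2.02 × 10^-5
pKa = -log(2.02 × 10^-5) = 4.69

pKa = 4.69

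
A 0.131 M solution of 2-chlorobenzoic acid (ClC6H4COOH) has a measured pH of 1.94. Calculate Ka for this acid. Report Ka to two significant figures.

Ka = 1.1 × 10^-3

[H+] = 10^(-1.94) = 1.15 × 10^-2 M
At equilibrium [HA] = 0.131 − 1.15 × 10^-2 = 1.20 × 10^-1 M
Ka = [H+][A-]/[HA] = (1.15 × 10^-2)² / 1.20 × 10^-1 = 1.1 × 10^-3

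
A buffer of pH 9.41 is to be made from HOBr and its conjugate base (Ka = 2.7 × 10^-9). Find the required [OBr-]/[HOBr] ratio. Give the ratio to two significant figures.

pKa = -log(2.7 × 10^-9) = 8.569
pH = pKa + log(r) ⇒ log(r) = 9.41 − 8.569 = +0.841
r = [OBr-]/[HOBr] = 10^(+0.841) = 6.93

ratio = 6.9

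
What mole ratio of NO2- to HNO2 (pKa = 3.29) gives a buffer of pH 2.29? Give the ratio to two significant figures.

ratio = 0.10

pH = pKa + log(r) ⇒ log(r) = 2.29 − 3.29 = -1.00
r = [NO2-]/[HNO2] = 10^(-1.00) = 0.1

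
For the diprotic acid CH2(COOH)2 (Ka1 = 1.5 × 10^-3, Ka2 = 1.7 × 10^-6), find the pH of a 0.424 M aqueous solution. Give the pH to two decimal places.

pH = 1.61

Since Ka1 ≫ Ka2, the first ionization dominates [H+].
Ka1 = x²/(0.424 − x) = 1.5 × 10^-3
Solving the quadratic: x = (−Ka1 + √(Ka1² + 4·Ka1·C₀))/2 = 2.45 × 10^-2 M
pH = −log(2.45 × 10^-2) = 1.61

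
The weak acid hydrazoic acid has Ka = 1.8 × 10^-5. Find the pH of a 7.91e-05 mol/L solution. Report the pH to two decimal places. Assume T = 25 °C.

pH = 4.53

HN3 ⇌ N3- + H+
From the ICE table, Ka = [H+]²/(7.91e-05 − [H+]) = 1.8 × 10^-5.
[H+] is not negligible relative to C₀; solve [H+]² + 1.8e-05·[H+] − 1.42e-09 = 0.
[H+] = (−Ka + √(Ka² + 4·Ka·C₀))/2 = 2.98 × 10^-5 M
pH = −log(2.98 × 10^-5) = 4.53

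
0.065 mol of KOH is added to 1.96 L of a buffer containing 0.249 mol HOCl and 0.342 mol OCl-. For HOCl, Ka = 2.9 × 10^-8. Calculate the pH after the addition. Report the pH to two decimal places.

After neutralization: n(HOCl) = 0.184 mol, n(OCl-) = 0.407 mol.
pKa = −log(2.9 × 10^-8) = 7.538
pH = pKa + log(n_OCl-/n_HOCl) = 7.538 + log(0.407/0.184) = 7.538 + (+0.345)

pH = 7.88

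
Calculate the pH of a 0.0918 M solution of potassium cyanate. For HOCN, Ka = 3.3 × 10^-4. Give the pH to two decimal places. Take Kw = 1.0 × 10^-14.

OCN- is the conjugate base of the weak acid HOCN.
Kb = Kw/Ka = 1.0×10^-14 / 3.3 × 10^-4 = 3.03 × 10^-11
From the ICE table, Kb = [OH-]²/(0.0918 − [OH-]) = 3.03 × 10^-11.
Neglecting [OH-] in the denominator: [OH-] = √(3.03 × 10^-11 × 0.0918) = 1.67 × 10^-6 M
Check: 0.0018% ionized — well under 5%, approximation valid.
pOH = −log(1.67 × 10^-6) = 5.78; pH = 14.00 − 5.78 = 8.22

pH = 8.22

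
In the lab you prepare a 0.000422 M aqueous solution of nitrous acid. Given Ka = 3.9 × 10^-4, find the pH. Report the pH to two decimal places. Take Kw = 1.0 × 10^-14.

HNO2 ⇌ NO2- + H+
Ka = x²/(0.000422 − x) = 3.9 × 10^-4
x is not negligible relative to C₀; solve x² + 0.00039·x − 1.65e-07 = 0.
x = [−0.00039 + √(0.00039² + 6.58e-07)]/2 = 2.55 × 10^-4 M
pH = −log(2.55 × 10^-4) = 3.59

pH = 3.59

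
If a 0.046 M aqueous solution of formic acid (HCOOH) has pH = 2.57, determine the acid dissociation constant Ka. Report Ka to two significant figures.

Ka = 1.7 × 10^-4

[H+] = 10^(-2.57) = 2.69 × 10^-3 M
At equilibrium [HA] = 0.046 − 2.69 × 10^-3 = 4.33 × 10^-2 M
Ka = [H+][A-]/[HA] = (2.69 × 10^-3)² / 4.33 × 10^-2 = 1.7 × 10^-4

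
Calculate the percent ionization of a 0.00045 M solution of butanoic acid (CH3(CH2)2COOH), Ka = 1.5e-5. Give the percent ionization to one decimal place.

CH3(CH2)2COOH ⇌ CH3(CH2)2COO- + H+; let x = [H+] at equilibrium.
Solve x² + 1.5e-05x − 6.75e-09 = 0 → x = 7.50 × 10^-5 M
Fraction ionized = 7.50 × 10^-5 / 0.00045 = 0.1667 → 16.7%

16.7%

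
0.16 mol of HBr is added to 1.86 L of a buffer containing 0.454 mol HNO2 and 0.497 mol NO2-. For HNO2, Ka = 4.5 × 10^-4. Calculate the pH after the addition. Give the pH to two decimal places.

pH = 3.09

After neutralization: n(HNO2) = 0.614 mol, n(NO2-) = 0.337 mol.
pKa = −log(4.5 × 10^-4) = 3.347
pH = pKa + log(n_NO2-/n_HNO2) = 3.347 + log(0.337/0.614) = 3.347 + (-0.261)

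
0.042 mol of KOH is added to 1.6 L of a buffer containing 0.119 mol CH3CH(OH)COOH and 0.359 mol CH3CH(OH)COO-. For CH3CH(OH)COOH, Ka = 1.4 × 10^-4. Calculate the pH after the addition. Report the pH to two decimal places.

After neutralization: n(CH3CH(OH)COOH) = 0.077 mol, n(CH3CH(OH)COO-) = 0.401 mol.
pKa = −log(1.4 × 10^-4) = 3.854
pH = pKa + log([A⁻]/[HA]) = 3.854 + log(0.401/0.077) = 3.854 +0.717

pH = 4.57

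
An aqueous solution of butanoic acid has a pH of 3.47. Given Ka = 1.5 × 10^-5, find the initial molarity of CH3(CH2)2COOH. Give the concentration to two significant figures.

C₀ = 8.0 × 10^-3 M

[H+] = 10^(-3.47) = 3.39 × 10^-4 M = x
Ka = x²/(C₀ − x) ⇒ C₀ = x + x²/Ka
C₀ = 3.39 × 10^-4 + (3.39 × 10^-4)²/(1.5 × 10^-5) = 8.00 × 10^-3 M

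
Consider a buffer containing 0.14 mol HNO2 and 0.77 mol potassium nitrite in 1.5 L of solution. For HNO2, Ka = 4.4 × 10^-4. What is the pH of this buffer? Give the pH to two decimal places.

pKa = −log(4.4 × 10^-4) = 3.357
Using pH = pKa + log([base]/[acid]) with [base]/[acid] = 0.77/0.14:
pH = 3.357 + (+0.740) = 4.10

pH = 4.10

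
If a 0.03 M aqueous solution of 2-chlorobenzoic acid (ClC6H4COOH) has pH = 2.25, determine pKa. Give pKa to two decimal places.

pKa = 2.89

[H+] = 10^(-2.25) = 5.62 × 10^-3 M
At equilibrium [HA] = 0.03 − 5.62 × 10^-3 = 2.44 × 10^-2 M
Ka = [H+][A-]/[HA] = (5.62 × 10^-3)² / 2.44 × 10^-2 = 1.29 × 10^-3
pKa = -log(1.29 × 10^-3) = 2.89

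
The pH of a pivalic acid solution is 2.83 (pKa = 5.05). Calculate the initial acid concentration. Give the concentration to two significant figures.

C₀ = 2.5 × 10^-1 M

[H+] = 10^(-2.83) = 1.48 × 10^-3 M = x
Ka = 10^(−5.05) = 8.91 × 10^-6
Ka = x²/(C₀ − x) ⇒ C₀ = x + x²/Ka
C₀ = 1.48 × 10^-3 + (1.48 × 10^-3)²/(8.91 × 10^-6) = 2.47 × 10^-1 M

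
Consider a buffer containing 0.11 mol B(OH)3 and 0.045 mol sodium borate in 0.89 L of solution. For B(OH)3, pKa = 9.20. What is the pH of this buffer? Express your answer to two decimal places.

pH = 8.81

pH = pKa + log([A⁻]/[HA]) = 9.20 + log(0.045/0.11)
pH = 9.20 + (-0.388) = 8.81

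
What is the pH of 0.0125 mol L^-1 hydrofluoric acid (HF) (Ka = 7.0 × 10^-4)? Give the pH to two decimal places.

HF ⇌ F- + H+
Let x = [H+] at equilibrium. Ka = x²/(0.0125 − x).
Here C₀/Ka ≈ 17.9, so the small-x approximation fails. Use the quadratic:
x = (−Ka + √(Ka² + 4·Ka·C₀))/2 = 2.63 × 10^-3 M
pH = −log(2.63 × 10^-3) = 2.58

pH = 2.58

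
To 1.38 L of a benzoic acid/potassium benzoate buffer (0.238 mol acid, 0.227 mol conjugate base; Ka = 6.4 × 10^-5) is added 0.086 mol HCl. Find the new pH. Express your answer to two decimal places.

pH = 3.83

Added H+ converts C6H5COO- to C6H5COOH: C6H5COOH → 0.324 mol, C6H5COO- → 0.141 mol.
pKa = −log(6.4 × 10^-5) = 4.194
pH = pKa + log([A⁻]/[HA]) = 4.194 + log(0.141/0.324) = 4.194 -0.361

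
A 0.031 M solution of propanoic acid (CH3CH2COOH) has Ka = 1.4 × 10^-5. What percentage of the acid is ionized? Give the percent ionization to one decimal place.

2.1%

CH3CH2COOH ⇌ CH3CH2COO- + H+; let x = [H+] at equilibrium.
x ≈ √(Ka·C₀) = √(1.4 × 10^-5 × 0.031) = 6.59 × 10^-4 M
% ionization = x/C₀ × 100% = 6.59 × 10^-4/0.031 × 100% = 2.1%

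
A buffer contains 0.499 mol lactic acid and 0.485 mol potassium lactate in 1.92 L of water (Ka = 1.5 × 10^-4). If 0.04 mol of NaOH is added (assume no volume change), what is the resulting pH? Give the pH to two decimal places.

pH = 3.88

OH- converts CH3CH(OH)COOH to CH3CH(OH)COO-: CH3CH(OH)COOH → 0.459 mol, CH3CH(OH)COO- → 0.525 mol.
pKa = −log(1.5 × 10^-4) = 3.824
Henderson–Hasselbalch with mole ratio 0.525/0.459: pH = 3.824 + (+0.058)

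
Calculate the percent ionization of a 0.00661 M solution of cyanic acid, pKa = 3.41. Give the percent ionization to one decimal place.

21.5%

HOCN ⇌ OCN- + H+; let x = [H+] at equilibrium.
Ka = 10^(−3.41) = 3.89 × 10^-4
Solve x² + 0.000389x − 2.57e-06 = 0 → x = 1.42 × 10^-3 M
% ionization = x/C₀ × 100% = 1.42 × 10^-3/0.00661 × 100% = 21.5%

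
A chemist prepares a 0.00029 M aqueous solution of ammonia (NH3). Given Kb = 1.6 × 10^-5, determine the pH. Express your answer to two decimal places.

pH = 9.78

NH3 + H2O ⇌ NH4+ + OH-
Kb = [OH-]²/(0.00029 − [OH-]) = 1.6 × 10^-5
[OH-] is not negligible relative to C₀; solve [OH-]² + 1.6e-05·[OH-] − 4.64e-09 = 0.
[OH-] = (−Kb + √(Kb² + 4·Kb·C₀))/2 = 6.06 × 10^-5 M
pOH = −log(6.06 × 10^-5) = 4.22; pH = 14.00 − 4.22 = 9.78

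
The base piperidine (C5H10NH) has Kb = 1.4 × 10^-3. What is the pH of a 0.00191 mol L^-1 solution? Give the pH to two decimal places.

C5H10NH + H2O ⇌ C5H10NH2+ + OH-
Kb = [OH-]²/(0.00191 − [OH-]) = 1.4 × 10^-3
Here C₀/Kb ≈ 1.36, so the small-[OH-] approximation fails. Use the quadratic:
[OH-] = [−0.0014 + √(0.0014² + 1.07e-05)]/2 = 1.08 × 10^-3 M
pOH = 2.97, so pH = 14.00 − pOH = 11.03

pH = 11.03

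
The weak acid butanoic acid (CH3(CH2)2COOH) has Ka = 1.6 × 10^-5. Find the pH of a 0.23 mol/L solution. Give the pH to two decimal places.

pH = 2.72

CH3(CH2)2COOH ⇌ CH3(CH2)2COO- + H+
From the ICE table, Ka = x²/(0.23 − x) = 1.6 × 10^-5.
Since Ka ≪ C₀, x ≈ √(Ka·C₀) = 1.92 × 10^-3 M.
pH = −log(1.92 × 10^-3) = 2.72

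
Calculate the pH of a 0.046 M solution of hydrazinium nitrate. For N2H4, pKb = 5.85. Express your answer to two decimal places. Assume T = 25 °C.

N2H5+ is the conjugate acid of the weak base N2H4.
Kb = 10^(−5.85) = 1.41 × 10^-6
Ka = Kw/Kb = 1.0×10^-14 / 1.41 × 10^-6 = 7.09 × 10^-9
From the ICE table, Ka = [H+]²/(0.046 − [H+]) = 7.09 × 10^-9.
Since Ka ≪ C₀, [H+] ≈ √(Ka·C₀) = 1.81 × 10^-5 M.
pH = −log[H+] = −log(1.81 × 10^-5) = 4.74

pH = 4.74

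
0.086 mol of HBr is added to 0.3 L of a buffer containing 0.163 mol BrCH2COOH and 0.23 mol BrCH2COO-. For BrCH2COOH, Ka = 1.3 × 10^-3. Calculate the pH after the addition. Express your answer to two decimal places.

pH = 2.65

After neutralization: n(BrCH2COOH) = 0.249 mol, n(BrCH2COO-) = 0.144 mol.
pKa = −log(1.3 × 10^-3) = 2.886
pH = pKa + log(n_BrCH2COO-/n_BrCH2COOH) = 2.886 + log(0.144/0.249) = 2.886 + (-0.238)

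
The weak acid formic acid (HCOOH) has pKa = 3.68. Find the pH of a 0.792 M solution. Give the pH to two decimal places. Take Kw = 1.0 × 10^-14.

pH = 1.89

HCOOH ⇌ HCOO- + H+
Ka = 10^(−3.68) = 2.09 × 10^-4
Ka = x²/(0.792 − x) = 2.09 × 10^-4
Since Ka ≪ C₀, x ≈ √(Ka·C₀) = 1.29 × 10^-2 M.
pH = −log(1.29 × 10^-2) = 1.89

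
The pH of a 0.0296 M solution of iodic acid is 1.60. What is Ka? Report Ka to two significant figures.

Ka = 1.4 × 10^-1

[H+] = 10^(-1.60) = 2.51 × 10^-2 M
At equilibrium [HA] = 0.0296 − 2.51 × 10^-2 = 4.50 × 10^-3 M
Ka = [H+][A-]/[HA] = (2.51 × 10^-2)² / 4.50 × 10^-3 = 1.4 × 10^-1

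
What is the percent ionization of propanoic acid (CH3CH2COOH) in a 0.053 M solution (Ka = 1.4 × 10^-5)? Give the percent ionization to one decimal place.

CH3CH2COOH ⇌ CH3CH2COO- + H+; let x = [H+] at equilibrium.
x ≈ √(Ka·C₀) = √(1.4 × 10^-5 × 0.053) = 8.61 × 10^-4 M
Fraction ionized = 8.61 × 10^-4 / 0.053 = 0.0162 → 1.6%

1.6%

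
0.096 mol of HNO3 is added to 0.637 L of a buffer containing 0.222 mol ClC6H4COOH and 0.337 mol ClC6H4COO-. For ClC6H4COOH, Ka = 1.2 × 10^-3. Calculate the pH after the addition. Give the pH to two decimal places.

After neutralization: n(ClC6H4COOH) = 0.318 mol, n(ClC6H4COO-) = 0.241 mol.
pKa = −log(1.2 × 10^-3) = 2.921
Henderson–Hasselbalch with mole ratio 0.241/0.318: pH = 2.921 + (-0.120)

pH = 2.80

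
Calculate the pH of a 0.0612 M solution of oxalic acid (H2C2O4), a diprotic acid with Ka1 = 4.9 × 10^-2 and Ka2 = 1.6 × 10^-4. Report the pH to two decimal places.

Since Ka1 ≫ Ka2, the first ionization dominates [H+].
Ka1 = x²/(0.0612 − x) = 4.9 × 10^-2
Solving the quadratic: x = (−Ka1 + √(Ka1² + 4·Ka1·C₀))/2 = 3.55 × 10^-2 M
pH = −log(3.55 × 10^-2) = 1.45

pH = 1.45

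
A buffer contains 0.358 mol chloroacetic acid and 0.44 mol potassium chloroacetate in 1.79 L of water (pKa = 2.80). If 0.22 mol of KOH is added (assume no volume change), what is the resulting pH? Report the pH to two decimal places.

pH = 3.48

After neutralization: n(ClCH2COOH) = 0.138 mol, n(ClCH2COO-) = 0.66 mol.
pH = pKa + log(n_ClCH2COO-/n_ClCH2COOH) = 2.80 + log(0.66/0.138) = 2.80 + (+0.680)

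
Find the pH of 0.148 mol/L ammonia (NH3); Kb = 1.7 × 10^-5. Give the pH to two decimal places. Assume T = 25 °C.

pH = 11.20

NH3 + H2O ⇌ NH4+ + OH-
Kb = x²/(0.148 − x) = 1.7 × 10^-5
Neglecting x in the denominator: x = √(1.7 × 10^-5 × 0.148) = 1.59 × 10^-3 M
Check: 1.1% ionized — well under 5%, approximation valid.
pOH = −log(1.59 × 10^-3) = 2.80; pH = 14.00 − 2.80 = 11.20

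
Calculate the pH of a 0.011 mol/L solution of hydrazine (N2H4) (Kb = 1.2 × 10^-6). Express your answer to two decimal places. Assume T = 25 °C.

pH = 10.06

N2H4 + H2O ⇌ N2H5+ + OH-
From the ICE table, Kb = [OH-]²/(0.011 − [OH-]) = 1.2 × 10^-6.
Neglecting [OH-] in the denominator: [OH-] = √(1.2 × 10^-6 × 0.011) = 1.15 × 10^-4 M
([OH-]/C₀ = 1% < 5%, so the approximation holds.)
pOH = −log(1.15 × 10^-4) = 3.94; pH = 14.00 − 3.94 = 10.06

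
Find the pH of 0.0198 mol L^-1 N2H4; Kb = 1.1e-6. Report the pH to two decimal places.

pH = 10.17

N2H4 + H2O ⇌ N2H5+ + OH-
From the ICE table, Kb = [OH-]²/(0.0198 − [OH-]) = 1.1 × 10^-6.
Assume [OH-] ≪ 0.0198: [OH-] ≈ √(1.1 × 10^-6 × 0.0198) = 1.48 × 10^-4 M
Check: 0.75% ionized — well under 5%, approximation valid.
pOH = 3.83, so pH = 14.00 − pOH = 10.17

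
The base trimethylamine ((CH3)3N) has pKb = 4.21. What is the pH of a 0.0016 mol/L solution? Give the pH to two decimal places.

pH = 10.45

(CH3)3N + H2O ⇌ (CH3)3NH+ + OH-
Kb = 10^(−4.21) = 6.17 × 10^-5
Kb = [OH-]²/(0.0016 − [OH-]) = 6.17 × 10^-5
Here C₀/Kb ≈ 25.9, so the small-[OH-] approximation fails. Use the quadratic:
[OH-] = [−6.17e-05 + √(6.17e-05² + 3.95e-07)]/2 = 2.85 × 10^-4 M
pOH = 3.55, so pH = 14.00 − pOH = 10.45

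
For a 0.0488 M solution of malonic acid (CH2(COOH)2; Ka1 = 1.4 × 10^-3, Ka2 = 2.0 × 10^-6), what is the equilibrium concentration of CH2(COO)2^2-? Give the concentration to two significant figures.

2.0 × 10^-6 M

First ionization gives [H+] ≈ [CH2(COOH)COO-] = 7.60 × 10^-3 M.
Second step: Ka2 = [H+][CH2(COO)2^2-]/[CH2(COOH)COO-] ≈ [CH2(COO)2^2-] (since [H+] ≈ [CH2(COOH)COO-]).
So [CH2(COO)2^2-] ≈ Ka2.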